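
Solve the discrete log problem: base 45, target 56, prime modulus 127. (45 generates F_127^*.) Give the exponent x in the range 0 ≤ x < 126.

Baby-step giant-step with m = ceil(sqrt(126)) = 12.
Baby table (45^j mod 127 for j=0..11):
  0:1  1:45  2:120  3:66  4:49  5:46  6:38  7:59
  8:115  9:95  10:84  11:97
Giant step factor: 45^(-12) ≡ 100 (mod 127).
Scan 56·100^i mod 127 for i = 0, 1, …:
  i=0: 56   i=1: 12   i=2: 57   i=3: 112
  i=4: 24   i=5: 114   i=6: 97
Match at i=6, j=11: x = 6·12 + 11 = 83.

83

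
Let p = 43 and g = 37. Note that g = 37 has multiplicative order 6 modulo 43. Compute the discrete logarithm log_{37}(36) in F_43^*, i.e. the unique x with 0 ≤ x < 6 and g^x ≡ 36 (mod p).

2

Successive powers of 37 modulo 43:
  37^0=1  37^1=37  37^2=36
So 37^2 ≡ 36 (mod 43), giving x = 2.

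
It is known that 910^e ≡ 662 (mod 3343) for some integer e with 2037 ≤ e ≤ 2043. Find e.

Compute 910^2037 mod 3343 = 662, then multiply by 910 repeatedly:
  910^2037=662
Found 662 at exponent 2037.

2037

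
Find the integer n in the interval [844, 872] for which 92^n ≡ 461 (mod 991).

865

Compute 92^844 mod 991 = 361, then multiply by 92 repeatedly:
  92^844=361  92^845=509  92^846=251  92^847=299  92^848=751
  92^849=713  92^850=190  92^851=633  92^852=758  92^853=366
  92^854=969  92^855=949  92^856=100  92^857=281  92^858=86
  92^859=975  92^860=510  92^861=343  92^862=835  92^863=513
  92^864=619  92^865=461
Found 461 at exponent 865.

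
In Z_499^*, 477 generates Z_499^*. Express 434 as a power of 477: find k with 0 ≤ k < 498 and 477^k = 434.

338

Baby-step giant-step with m = ceil(sqrt(498)) = 23.
Baby table (477^j mod 499 for j=0..22):
  0:1  1:477  2:484  3:330  4:225  5:40  6:118  7:398
  8:226  9:18  10:103  11:229  12:451  13:58  14:221  15:128
  16:178  17:76  18:324  19:357  20:130  21:134  22:46
Giant step factor: 477^(-23) ≡ 392 (mod 499).
Scan 434·392^i mod 499 for i = 0, 1, …:
  i=0: 434   i=1: 468   i=2: 323   i=3: 369
  i=4: 437   i=5: 147   i=6: 239   i=7: 375
  i=8: 294   i=9: 478     …   i=13: 3
  i=14: 178
Match at i=14, j=16: k = 14·23 + 16 = 338.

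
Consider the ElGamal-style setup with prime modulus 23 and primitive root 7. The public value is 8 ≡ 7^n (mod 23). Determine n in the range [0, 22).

20

Successive powers of 7 modulo 23:
  7^0=1  7^1=7  7^2=3  7^3=21  7^4=9  7^5=17
  7^6=4  7^7=5  7^8=12  7^9=15  7^10=13  7^11=22
  7^12=16  7^13=20  7^14=2  7^15=14  7^16=6  7^17=19
  7^18=18  7^19=11  7^20=8
So 7^20 ≡ 8 (mod 23), giving n = 20.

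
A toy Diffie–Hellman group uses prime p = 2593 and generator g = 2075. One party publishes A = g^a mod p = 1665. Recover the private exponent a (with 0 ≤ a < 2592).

Baby-step giant-step with m = ceil(sqrt(2592)) = 51.
Baby table (2075^j mod 2593 for j=0..50):
  0:1  1:2075  2:1245  3:747  4:2004  5:1721  6:514  7:827
  8:2052  9:194  10:635  11:381  12:2303  13:2419  14:1970  15:1182
  16:2265  17:1359  18:1334  19:1319  20:1310  21:786  22:2546  23:1009
  24:1124  25:1193  26:1753  27:2089  28:1772  29:26  30:2090  31:1254
  32:1271  33:244  34:665  35:399  36:758  37:1492  38:2451  39:952
  40:2127  41:239  42:662  43:1953  44:2209  45:1844  46:1625  47:975
  48:585  49:351  50:2285
Giant step factor: 2075^(-51) ≡ 2506 (mod 2593).
Scan 1665·2506^i mod 2593 for i = 0, 1, …:
  i=0: 1665   i=1: 353   i=2: 405   i=3: 1067
  i=4: 519   i=5: 1521   i=6: 2509   i=7: 2122
  i=8: 2082   i=9: 376     …   i=37: 75
  i=38: 1254
Match at i=38, j=31: a = 38·51 + 31 = 1969.

1969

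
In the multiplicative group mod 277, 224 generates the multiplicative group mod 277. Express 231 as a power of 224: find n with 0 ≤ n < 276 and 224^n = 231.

133

Baby-step giant-step with m = ceil(sqrt(276)) = 17.
Baby table (224^j mod 277 for j=0..16):
  0:1  1:224  2:39  3:149  4:136  5:271  6:41  7:43
  8:214  9:15  10:36  11:31  12:19  13:101  14:187  15:61
  16:91
Giant step factor: 224^(-17) ≡ 17 (mod 277).
Scan 231·17^i mod 277 for i = 0, 1, …:
  i=0: 231   i=1: 49   i=2: 2   i=3: 34
  i=4: 24   i=5: 131   i=6: 11   i=7: 187
Match at i=7, j=14: n = 7·17 + 14 = 133.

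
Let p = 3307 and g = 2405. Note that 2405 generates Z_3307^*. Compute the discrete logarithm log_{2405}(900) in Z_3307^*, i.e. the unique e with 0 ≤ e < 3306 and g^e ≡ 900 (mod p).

1884

Baby-step giant-step with m = ceil(sqrt(3306)) = 58.
Baby table (2405^j mod 3307 for j=0..57):
  0:1  1:2405  2:82  3:2097  4:110  5:3297  6:2406  7:2487
  8:2179  9:2207  10:100  11:2396  12:1586  13:1359  14:1079  15:2307
  16:2496  17:675  18:2945  19:2438  20:79  21:1496  22:3171  23:313
  24:2076  25:2517  26:1575  27:1360  28:177  29:2389  30:1286  31:785
  32:2935  33:1537  34:2566  35:368  36:2071  37:413  38:1165  39:796
  40:2934  41:2439  42:2484  43:1578  44:1961  45:423  46:2066  47:1616
  48:755  49:232  50:2384  51:2489  52:375  53:2371  54:987  55:2616
  56:1566  57:2864
Giant step factor: 2405^(-58) ≡ 112 (mod 3307).
Scan 900·112^i mod 3307 for i = 0, 1, …:
  i=0: 900   i=1: 1590   i=2: 2809   i=3: 443
  i=4: 11   i=5: 1232   i=6: 2397   i=7: 597
  i=8: 724   i=9: 1720     …   i=31: 3220
  i=32: 177
Match at i=32, j=28: e = 32·58 + 28 = 1884.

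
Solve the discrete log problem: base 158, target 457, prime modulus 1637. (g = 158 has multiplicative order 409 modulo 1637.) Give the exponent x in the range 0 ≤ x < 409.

Baby-step giant-step with m = ceil(sqrt(409)) = 21.
Baby table (158^j mod 1637 for j=0..20):
  0:1  1:158  2:409  3:779  4:307  5:1033  6:1151  7:151
  8:940  9:1190  10:1402  11:521  12:468  13:279  14:1520  15:1158
  16:1257  17:529  18:95  19:277  20:1204
Giant step factor: 158^(-21) ≡ 130 (mod 1637).
Scan 457·130^i mod 1637 for i = 0, 1, …:
  i=0: 457   i=1: 478   i=2: 1571   i=3: 1242
  i=4: 1034   i=5: 186   i=6: 1262   i=7: 360
  i=8: 964   i=9: 908     …   i=16: 1249
  i=17: 307
Match at i=17, j=4: x = 17·21 + 4 = 361.

361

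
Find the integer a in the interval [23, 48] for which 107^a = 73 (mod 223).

Compute 107^23 mod 223 = 96, then multiply by 107 repeatedly:
  107^23=96  107^24=14  107^25=160  107^26=172  107^27=118
  107^28=138  107^29=48  107^30=7  107^31=80  107^32=86
  107^33=59  107^34=69  107^35=24  107^36=115  107^37=40
  107^38=43  107^39=141  107^40=146  107^41=12  107^42=169
  107^43=20  107^44=133  107^45=182  107^46=73
Found 73 at exponent 46.

46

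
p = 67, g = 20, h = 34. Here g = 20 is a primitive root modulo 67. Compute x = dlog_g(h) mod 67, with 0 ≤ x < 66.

Baby-step giant-step with m = ceil(sqrt(66)) = 9.
Baby table (20^j mod 67 for j=0..8):
  0:1  1:20  2:65  3:27  4:4  5:13  6:59  7:41
  8:16
Giant step factor: 20^(-9) ≡ 58 (mod 67).
Scan 34·58^i mod 67 for i = 0, 1, …:
  i=0: 34   i=1: 29   i=2: 7   i=3: 4
Match at i=3, j=4: x = 3·9 + 4 = 31.

31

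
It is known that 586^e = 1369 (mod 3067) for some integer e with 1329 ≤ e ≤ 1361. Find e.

Compute 586^1329 mod 3067 = 2162, then multiply by 586 repeatedly:
  586^1329=2162  586^1330=261  586^1331=2663  586^1332=2482  586^1333=694
  586^1334=1840  586^1335=1723  586^1336=635  586^1337=1003  586^1338=1961
  586^1339=2088  586^1340=2902  586^1341=1454  586^1342=2485  586^1343=2452
  586^1344=1516  586^1345=2013  586^1346=1890  586^1347=353  586^1348=1369
Found 1369 at exponent 1348.

1348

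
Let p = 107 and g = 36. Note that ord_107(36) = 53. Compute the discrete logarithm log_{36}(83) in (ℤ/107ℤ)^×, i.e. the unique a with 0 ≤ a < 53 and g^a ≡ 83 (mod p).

Baby-step giant-step with m = ceil(sqrt(53)) = 8.
Baby table (36^j mod 107 for j=0..7):
  0:1  1:36  2:12  3:4  4:37  5:48  6:16  7:41
Giant step factor: 36^(-8) ≡ 34 (mod 107).
Scan 83·34^i mod 107 for i = 0, 1, …:
  i=0: 83   i=1: 40   i=2: 76   i=3: 16
Match at i=3, j=6: a = 3·8 + 6 = 30.

30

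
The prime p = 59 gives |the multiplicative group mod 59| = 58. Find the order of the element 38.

The order of 38 must divide p − 1 = 58 = 2 · 29.
Divisors: 1, 2, 29, 58.
Check each in increasing order: 38^1 ≡ 38;  38^2 ≡ 28;  38^29 ≡ 58;  38^58 ≡ 1.
Smallest exponent giving 1 is 58.

58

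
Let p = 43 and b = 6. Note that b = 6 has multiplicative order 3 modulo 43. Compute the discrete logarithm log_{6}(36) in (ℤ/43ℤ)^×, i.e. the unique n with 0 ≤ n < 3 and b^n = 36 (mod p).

Successive powers of 6 modulo 43:
  6^0=1  6^1=6  6^2=36
So 6^2 ≡ 36 (mod 43), giving n = 2.

2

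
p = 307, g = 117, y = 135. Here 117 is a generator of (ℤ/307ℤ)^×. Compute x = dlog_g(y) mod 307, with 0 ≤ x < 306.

64

Baby-step giant-step with m = ceil(sqrt(306)) = 18.
Baby table (117^j mod 307 for j=0..17):
  0:1  1:117  2:181  3:301  4:219  5:142  6:36  7:221
  8:69  9:91  10:209  11:200  12:68  13:281  14:28  15:206
  16:156  17:139
Giant step factor: 117^(-18) ≡ 115 (mod 307).
Scan 135·115^i mod 307 for i = 0, 1, …:
  i=0: 135   i=1: 175   i=2: 170   i=3: 209
Match at i=3, j=10: x = 3·18 + 10 = 64.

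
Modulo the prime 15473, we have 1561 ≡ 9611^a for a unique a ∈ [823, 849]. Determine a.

Compute 9611^823 mod 15473 = 1561, then multiply by 9611 repeatedly:
  9611^823=1561
Found 1561 at exponent 823.

823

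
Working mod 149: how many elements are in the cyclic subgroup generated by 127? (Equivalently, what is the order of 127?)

The order of 127 must divide p − 1 = 148 = 2^2 · 37.
Divisors: 1, 2, 4, 37, 74, 148.
Check each in increasing order: 127^1 ≡ 127;  127^2 ≡ 37;  127^4 ≡ 28;  127^37 ≡ 1.
Smallest exponent giving 1 is 37.

37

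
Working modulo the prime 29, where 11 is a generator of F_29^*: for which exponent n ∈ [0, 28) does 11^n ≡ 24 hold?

16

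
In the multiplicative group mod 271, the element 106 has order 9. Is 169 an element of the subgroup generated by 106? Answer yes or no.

yes

⟨106⟩ has order 9; its elements mod 271 are {1, 28, 106, 125, 169, 178, 242, 248, 258}.
169 is in this set.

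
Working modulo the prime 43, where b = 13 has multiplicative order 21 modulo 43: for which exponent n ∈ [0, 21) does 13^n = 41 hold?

Successive powers of 13 modulo 43:
  13^0=1  13^1=13  13^2=40  13^3=4  13^4=9  13^5=31
  13^6=16  13^7=36  13^8=38  13^9=21  13^10=15  13^11=23
  13^12=41
So 13^12 ≡ 41 (mod 43), giving n = 12.

12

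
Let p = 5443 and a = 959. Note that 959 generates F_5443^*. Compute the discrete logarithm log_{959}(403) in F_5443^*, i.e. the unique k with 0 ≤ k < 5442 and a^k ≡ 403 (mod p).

Baby-step giant-step with m = ceil(sqrt(5442)) = 74.
Baby table (959^j mod 5443 for j=0..73):
  0:1  1:959  2:5257  3:1245  4:1938  5:2479  6:4213  7:1561
  8:174  9:3576  10:294  11:4353  12:5189  13:1349  14:3700  15:4907
  16:3061  17:1722  18:2169  19:845  20:4791  21:677  22:1526  23:4710
  24:4643  25:263  26:1839  27:69  28:855  29:3495  30:4260  31:3090
  32:2318  33:2218  34:4292  35:1120  36:1809  37:3957  38:992  39:4246
  40:550  41:4922  42:1117  43:4375  44:4515  45:2700  46:3875  47:3999
  48:3169  49:1877  50:3853  51:4673  52:1818  53:1702  54:4761  55:4565
  56:1663  57:18  58:933  59:2095  60:638  61:2226  62:1078  63:5075
  64:883  65:3132  66:4495  67:5292  68:2152  69:871  70:2510  71:1284
  72:1238  73:668
Giant step factor: 959^(-74) ≡ 2656 (mod 5443).
Scan 403·2656^i mod 5443 for i = 0, 1, …:
  i=0: 403   i=1: 3540   i=2: 2179   i=3: 1515
  i=4: 1463   i=5: 4869   i=6: 4939   i=7: 354
  i=8: 4028   i=9: 2873     …   i=69: 4457
  i=70: 4710
Match at i=70, j=23: k = 70·74 + 23 = 5203.

5203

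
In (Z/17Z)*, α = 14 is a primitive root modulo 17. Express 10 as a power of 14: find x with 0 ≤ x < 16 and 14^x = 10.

Successive powers of 14 modulo 17:
  14^0=1  14^1=14  14^2=9  14^3=7  14^4=13  14^5=12
  14^6=15  14^7=6  14^8=16  14^9=3  14^10=8  14^11=10
So 14^11 ≡ 10 (mod 17), giving x = 11.

11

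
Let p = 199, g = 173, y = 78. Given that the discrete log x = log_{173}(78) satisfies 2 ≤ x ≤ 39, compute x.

Compute 173^2 mod 199 = 79, then multiply by 173 repeatedly:
  173^2=79  173^3=135  173^4=72  173^5=118  173^6=116
  173^7=168  173^8=10  173^9=138  173^10=193  173^11=156
  173^12=123  173^13=185  173^14=165  173^15=88  173^16=100
  173^17=186  173^18=139  173^19=167  173^20=36  173^21=59
  173^22=58  173^23=84  173^24=5  173^25=69  173^26=196
  173^27=78
Found 78 at exponent 27.

27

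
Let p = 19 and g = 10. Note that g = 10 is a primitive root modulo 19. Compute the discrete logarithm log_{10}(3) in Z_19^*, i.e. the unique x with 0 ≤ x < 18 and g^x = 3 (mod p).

5

Successive powers of 10 modulo 19:
  10^0=1  10^1=10  10^2=5  10^3=12  10^4=6  10^5=3
So 10^5 ≡ 3 (mod 19), giving x = 5.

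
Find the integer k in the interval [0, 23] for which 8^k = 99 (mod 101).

Compute 8^0 mod 101 = 1, then multiply by 8 repeatedly:
  8^0=1  8^1=8  8^2=64  8^3=7  8^4=56
  8^5=44  8^6=49  8^7=89  8^8=5  8^9=40
  8^10=17  8^11=35  8^12=78  8^13=18  8^14=43
  8^15=41  8^16=25  8^17=99
Found 99 at exponent 17.

17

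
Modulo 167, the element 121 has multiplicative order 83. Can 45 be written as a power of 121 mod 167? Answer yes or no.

no

45 ∈ ⟨121⟩ iff 45^83 ≡ 1 (mod 167), since |⟨121⟩| = 83.
45^83 mod 167 = 166.
Since 166 ≠ 1, 45 does not lie in the subgroup.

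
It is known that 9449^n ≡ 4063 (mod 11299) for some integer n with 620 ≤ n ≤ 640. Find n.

Compute 9449^620 mod 11299 = 6750, then multiply by 9449 repeatedly:
  9449^620=6750  9449^621=9194  9449^622=7394  9449^623=4189  9449^624=1464
  9449^625=3360  9449^626=9749  9449^627=8853  9449^628=5500  9449^629=5399
  9449^630=166  9449^631=9272  9449^632=9981  9449^633=9015  9449^634=10873
  9449^635=8469  9449^636=4063
Found 4063 at exponent 636.

636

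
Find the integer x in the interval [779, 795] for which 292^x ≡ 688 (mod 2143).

787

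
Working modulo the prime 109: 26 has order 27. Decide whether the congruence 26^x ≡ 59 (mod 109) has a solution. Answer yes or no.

59 ∈ ⟨26⟩ iff 59^27 ≡ 1 (mod 109), since |⟨26⟩| = 27.
59^27 mod 109 = 76.
Since 76 ≠ 1, 59 does not lie in the subgroup.

no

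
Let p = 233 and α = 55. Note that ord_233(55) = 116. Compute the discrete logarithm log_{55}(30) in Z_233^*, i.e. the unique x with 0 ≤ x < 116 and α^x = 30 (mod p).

75

Baby-step giant-step with m = ceil(sqrt(116)) = 11.
Baby table (55^j mod 233 for j=0..10):
  0:1  1:55  2:229  3:13  4:16  5:181  6:169  7:208
  8:23  9:100  10:141
Giant step factor: 55^(-11) ≡ 173 (mod 233).
Scan 30·173^i mod 233 for i = 0, 1, …:
  i=0: 30   i=1: 64   i=2: 121   i=3: 196
  i=4: 123   i=5: 76   i=6: 100
Match at i=6, j=9: x = 6·11 + 9 = 75.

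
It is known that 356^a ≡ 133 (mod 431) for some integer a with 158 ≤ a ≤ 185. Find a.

Compute 356^158 mod 431 = 394, then multiply by 356 repeatedly:
  356^158=394  356^159=189  356^160=48  356^161=279  356^162=194
  356^163=104  356^164=389  356^165=133
Found 133 at exponent 165.

165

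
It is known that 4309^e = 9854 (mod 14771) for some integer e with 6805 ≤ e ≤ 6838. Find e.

6806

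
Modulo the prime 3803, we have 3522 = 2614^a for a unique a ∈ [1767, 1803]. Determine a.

1774

Compute 2614^1767 mod 3803 = 3204, then multiply by 2614 repeatedly:
  2614^1767=3204  2614^1768=1050  2614^1769=2737  2614^1770=1075  2614^1771=3436
  2614^1772=2821  2614^1773=77  2614^1774=3522
Found 3522 at exponent 1774.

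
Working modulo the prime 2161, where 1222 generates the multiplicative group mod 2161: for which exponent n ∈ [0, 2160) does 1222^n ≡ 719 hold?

966

Baby-step giant-step with m = ceil(sqrt(2160)) = 47.
Baby table (1222^j mod 2161 for j=0..46):
  0:1  1:1222  2:33  3:1428  4:1089  5:1743  6:1361  7:1333
  8:1693  9:769  10:1844  11:1606  12:344  13:1134  14:547  15:685
  16:763  17:995  18:1408  19:420  20:1083  21:894  22:1163  23:1409
  24:1642  25:1116  26:161  27:91  28:991  29:842  30:288  31:1854
  32:860  33:674  34:287  35:632  36:827  37:1407  38:1359  39:1050
  40:1627  41:74  42:1827  43:281  44:1944  45:629  46:1483
Giant step factor: 1222^(-47) ≡ 38 (mod 2161).
Scan 719·38^i mod 2161 for i = 0, 1, …:
  i=0: 719   i=1: 1390   i=2: 956   i=3: 1752
  i=4: 1746   i=5: 1518   i=6: 1498   i=7: 738
  i=8: 2112   i=9: 299     …   i=19: 971
  i=20: 161
Match at i=20, j=26: n = 20·47 + 26 = 966.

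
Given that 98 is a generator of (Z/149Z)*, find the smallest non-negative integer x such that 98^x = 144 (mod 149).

78

Baby-step giant-step with m = ceil(sqrt(148)) = 13.
Baby table (98^j mod 149 for j=0..12):
  0:1  1:98  2:68  3:108  4:5  5:43  6:42  7:93
  8:25  9:66  10:61  11:18  12:125
Giant step factor: 98^(-13) ≡ 14 (mod 149).
Scan 144·14^i mod 149 for i = 0, 1, …:
  i=0: 144   i=1: 79   i=2: 63   i=3: 137
  i=4: 130   i=5: 32   i=6: 1
Match at i=6, j=0: x = 6·13 + 0 = 78.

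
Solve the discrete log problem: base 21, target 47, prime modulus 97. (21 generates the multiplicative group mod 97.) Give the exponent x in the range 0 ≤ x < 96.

36

Baby-step giant-step with m = ceil(sqrt(96)) = 10.
Baby table (21^j mod 97 for j=0..9):
  0:1  1:21  2:53  3:46  4:93  5:13  6:79  7:10
  8:16  9:45
Giant step factor: 21^(-10) ≡ 31 (mod 97).
Scan 47·31^i mod 97 for i = 0, 1, …:
  i=0: 47   i=1: 2   i=2: 62   i=3: 79
Match at i=3, j=6: x = 3·10 + 6 = 36.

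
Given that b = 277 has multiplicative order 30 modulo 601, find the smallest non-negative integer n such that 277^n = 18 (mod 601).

8

Successive powers of 277 modulo 601:
  277^0=1  277^1=277  277^2=402  277^3=169  277^4=536  277^5=25
  277^6=314  277^7=434  277^8=18
So 277^8 ≡ 18 (mod 601), giving n = 8.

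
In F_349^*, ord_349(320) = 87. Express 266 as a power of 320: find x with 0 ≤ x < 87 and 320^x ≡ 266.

53

Baby-step giant-step with m = ceil(sqrt(87)) = 10.
Baby table (320^j mod 349 for j=0..9):
  0:1  1:320  2:143  3:41  4:207  5:279  6:285  7:111
  8:271  9:168
Giant step factor: 320^(-10) ≡ 25 (mod 349).
Scan 266·25^i mod 349 for i = 0, 1, …:
  i=0: 266   i=1: 19   i=2: 126   i=3: 9
  i=4: 225   i=5: 41
Match at i=5, j=3: x = 5·10 + 3 = 53.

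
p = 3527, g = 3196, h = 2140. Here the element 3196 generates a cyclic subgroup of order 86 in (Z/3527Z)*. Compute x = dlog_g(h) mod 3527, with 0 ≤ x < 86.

Successive powers of 3196 modulo 3527:
  3196^0=1  3196^1=3196  3196^2=224  3196^3=3450  3196^4=798  3196^5=387
  3196^6=2402  3196^7=2040  3196^8=1944  3196^9=1977  3196^10=1635  3196^11=1973
  3196^12=2959  3196^13=1077  3196^14=3267  3196^15=1412  3196^16=1719  3196^17=2385
  3196^18=613  3196^19=1663  3196^20=3286  3196^21=2177  3196^22=2448  3196^23=922
  3196^24=1667  3196^25=1962  3196^26=3073  3196^27=2140
So 3196^27 ≡ 2140 (mod 3527), giving x = 27.

27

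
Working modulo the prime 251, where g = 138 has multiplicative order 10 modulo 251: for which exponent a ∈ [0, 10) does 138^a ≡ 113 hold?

Successive powers of 138 modulo 251:
  138^0=1  138^1=138  138^2=219  138^3=102  138^4=20  138^5=250
  138^6=113
So 138^6 ≡ 113 (mod 251), giving a = 6.

6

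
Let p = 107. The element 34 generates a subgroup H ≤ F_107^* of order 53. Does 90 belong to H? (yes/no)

yes

90 ∈ ⟨34⟩ iff 90^53 ≡ 1 (mod 107), since |⟨34⟩| = 53.
90^53 mod 107 = 1.
Since 1 = 1, 90 lies in the subgroup.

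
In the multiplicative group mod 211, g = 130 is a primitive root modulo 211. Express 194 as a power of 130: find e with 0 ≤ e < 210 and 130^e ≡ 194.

202

Baby-step giant-step with m = ceil(sqrt(210)) = 15.
Baby table (130^j mod 211 for j=0..14):
  0:1  1:130  2:20  3:68  4:189  5:94  6:193  7:192
  8:62  9:42  10:185  11:207  12:113  13:131  14:150
Giant step factor: 130^(-15) ≡ 12 (mod 211).
Scan 194·12^i mod 211 for i = 0, 1, …:
  i=0: 194   i=1: 7   i=2: 84   i=3: 164
  i=4: 69   i=5: 195   i=6: 19   i=7: 17
  i=8: 204   i=9: 127   i=10: 47   i=11: 142
  i=12: 16   i=13: 192
Match at i=13, j=7: e = 13·15 + 7 = 202.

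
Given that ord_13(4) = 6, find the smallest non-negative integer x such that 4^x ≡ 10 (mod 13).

Successive powers of 4 modulo 13:
  4^0=1  4^1=4  4^2=3  4^3=12  4^4=9  4^5=10
So 4^5 ≡ 10 (mod 13), giving x = 5.

5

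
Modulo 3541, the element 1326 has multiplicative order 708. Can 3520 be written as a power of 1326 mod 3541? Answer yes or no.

yes

3520 ∈ ⟨1326⟩ iff 3520^708 ≡ 1 (mod 3541), since |⟨1326⟩| = 708.
3520^708 mod 3541 = 1.
Since 1 = 1, 3520 lies in the subgroup.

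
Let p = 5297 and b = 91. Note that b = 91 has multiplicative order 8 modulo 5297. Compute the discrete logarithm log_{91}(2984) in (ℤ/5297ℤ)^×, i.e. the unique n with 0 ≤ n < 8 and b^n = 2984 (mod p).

2

Successive powers of 91 modulo 5297:
  91^0=1  91^1=91  91^2=2984
So 91^2 ≡ 2984 (mod 5297), giving n = 2.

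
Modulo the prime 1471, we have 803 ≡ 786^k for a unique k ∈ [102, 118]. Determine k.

Compute 786^102 mod 1471 = 599, then multiply by 786 repeatedly:
  786^102=599  786^103=94  786^104=334  786^105=686  786^106=810
  786^107=1188  786^108=1154  786^109=908  786^110=253  786^111=273
  786^112=1283  786^113=803
Found 803 at exponent 113.

113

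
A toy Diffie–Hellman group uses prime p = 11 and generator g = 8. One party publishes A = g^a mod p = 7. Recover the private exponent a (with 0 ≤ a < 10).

Successive powers of 8 modulo 11:
  8^0=1  8^1=8  8^2=9  8^3=6  8^4=4  8^5=10
  8^6=3  8^7=2  8^8=5  8^9=7
So 8^9 ≡ 7 (mod 11), giving a = 9.

9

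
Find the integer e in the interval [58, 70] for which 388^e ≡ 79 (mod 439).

Compute 388^58 mod 439 = 35, then multiply by 388 repeatedly:
  388^58=35  388^59=410  388^60=162  388^61=79
Found 79 at exponent 61.

61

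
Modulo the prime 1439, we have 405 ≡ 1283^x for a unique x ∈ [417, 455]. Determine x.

444

Compute 1283^417 mod 1439 = 580, then multiply by 1283 repeatedly:
  1283^417=580  1283^418=177  1283^419=1168  1283^420=545  1283^421=1320
  1283^422=1296  1283^423=723  1283^424=893  1283^425=275  1283^426=270
  1283^427=1050  1283^428=246  1283^429=477  1283^430=416  1283^431=1298
  1283^432=411  1283^433=639  1283^434=1046  1283^435=870  1283^436=985
  1283^437=313  1283^438=98  1283^439=541  1283^440=505  1283^441=365
  1283^442=620  1283^443=1132  1283^444=405
Found 405 at exponent 444.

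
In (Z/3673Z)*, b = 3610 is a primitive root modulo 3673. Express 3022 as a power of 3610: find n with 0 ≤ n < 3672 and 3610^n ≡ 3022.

Baby-step giant-step with m = ceil(sqrt(3672)) = 61.
Baby table (3610^j mod 3673 for j=0..60):
  0:1  1:3610  2:296  3:3390  4:3137  5:711  6:2956  7:1095
  8:802  9:896  10:2320  11:760  12:3542  13:907  14:1627  15:343
  16:429  17:2357  18:2102  19:3475  20:1455  21:160  22:939  23:3284
  24:2469  25:2392  26:3570  27:2816  28:2569  29:3438  30:113  31:227
  32:391  33:1078  34:1873  35:3210  36:3458  37:2526  38:2474  39:2077
  40:1377  41:1401  42:3562  43:3320  44:201  45:2029  46:728  47:1885
  48:2454  49:3337  50:2803  51:3388  52:3263  53:119  54:3522  55:2167
  56:3053  57:2330  58:130  59:2829  60:1750
Giant step factor: 3610^(-61) ≡ 2265 (mod 3673).
Scan 3022·2265^i mod 3673 for i = 0, 1, …:
  i=0: 3022   i=1: 2031   i=2: 1619   i=3: 1381
  i=4: 2242   i=5: 2044   i=6: 1680   i=7: 3645
  i=8: 2694   i=9: 1057     …   i=59: 3302
  i=60: 802
Match at i=60, j=8: n = 60·61 + 8 = 3668.

3668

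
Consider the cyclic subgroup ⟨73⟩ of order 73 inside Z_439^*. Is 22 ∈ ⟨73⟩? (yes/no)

no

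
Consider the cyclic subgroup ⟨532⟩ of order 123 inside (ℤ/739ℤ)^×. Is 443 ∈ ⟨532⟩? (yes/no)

443 ∈ ⟨532⟩ iff 443^123 ≡ 1 (mod 739), since |⟨532⟩| = 123.
443^123 mod 739 = 1.
Since 1 = 1, 443 lies in the subgroup.

yes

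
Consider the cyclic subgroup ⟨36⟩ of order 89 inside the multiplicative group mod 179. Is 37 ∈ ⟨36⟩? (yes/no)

37 ∈ ⟨36⟩ iff 37^89 ≡ 1 (mod 179), since |⟨36⟩| = 89.
37^89 mod 179 = 178.
Since 178 ≠ 1, 37 does not lie in the subgroup.

no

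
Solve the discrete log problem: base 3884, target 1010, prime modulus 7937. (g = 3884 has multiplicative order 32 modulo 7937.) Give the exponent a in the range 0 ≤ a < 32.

Successive powers of 3884 modulo 7937:
  3884^0=1  3884^1=3884  3884^2=5156  3884^3=853  3884^4=3323  3884^5=970
  3884^6=5342  3884^7=1010
So 3884^7 ≡ 1010 (mod 7937), giving a = 7.

7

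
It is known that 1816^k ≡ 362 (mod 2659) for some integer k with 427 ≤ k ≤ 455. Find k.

Compute 1816^427 mod 2659 = 1165, then multiply by 1816 repeatedly:
  1816^427=1165  1816^428=1735  1816^429=2504  1816^430=374  1816^431=1139
  1816^432=2381  1816^433=362
Found 362 at exponent 433.

433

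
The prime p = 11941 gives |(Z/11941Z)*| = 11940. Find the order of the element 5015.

The order of 5015 must divide p − 1 = 11940 = 2^2 · 3 · 5 · 199.
Divisors: 1, 2, 3, 4, 5, 6, 10, 12, 15, 20, 30, 60, 199, 398, 597, 796, 995, 1194, 1990, 2388, 2985, 3980, 5970, 11940.
Check each in increasing order: 5015^1 ≡ 5015;  5015^2 ≡ 2479;  5015^3 ≡ 1604;  5015^4 ≡ 7767;  5015^5 ≡ 11904;  5015^6 ≡ 5501;  5015^10 ≡ 1369;  5015^12 ≡ 2507;  5015^15 ≡ 9052;  5015^20 ≡ 11365;  5015^30 ≡ 11503;  5015^60 ≡ 788;  5015^199 ≡ 9262;  5015^398 ≡ 500;  5015^597 ≡ 9833;  5015^796 ≡ 11180;  5015^995 ≡ 8749;  5015^1194 ≡ 1612;  5015^1990 ≡ 3191;  5015^2388 ≡ 7347;  5015^2985 ≡ 1.
Smallest exponent giving 1 is 2985.

2985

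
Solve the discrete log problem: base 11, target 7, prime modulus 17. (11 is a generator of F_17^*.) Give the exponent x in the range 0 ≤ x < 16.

13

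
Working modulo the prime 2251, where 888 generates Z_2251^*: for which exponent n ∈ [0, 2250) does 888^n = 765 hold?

Baby-step giant-step with m = ceil(sqrt(2250)) = 48.
Baby table (888^j mod 2251 for j=0..47):
  0:1  1:888  2:694  3:1749  4:2173  5:517  6:2143  7:889
  8:1582  9:192  10:1671  11:439  12:409  13:781  14:220  15:1774
  16:1863  17:2110  18:848  19:1190  20:1001  21:1994  22:1386  23:1722
  24:707  25:2038  26:2191  27:744  28:1129  29:857  30:178  31:494
  32:1978  33:684  34:1873  35:1986  36:1035  37:672  38:221  39:411
  40:306  41:1608  42:770  43:1707  44:893  45:632  46:717  47:1914
Giant step factor: 888^(-48) ≡ 1737 (mod 2251).
Scan 765·1737^i mod 2251 for i = 0, 1, …:
  i=0: 765   i=1: 715   i=2: 1654   i=3: 722
  i=4: 307   i=5: 2023   i=6: 140   i=7: 72
  i=8: 1259   i=9: 1162     …   i=19: 198
  i=20: 1774
Match at i=20, j=15: n = 20·48 + 15 = 975.

975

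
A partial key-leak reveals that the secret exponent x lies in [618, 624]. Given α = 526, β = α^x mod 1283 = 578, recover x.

623

Compute 526^618 mod 1283 = 507, then multiply by 526 repeatedly:
  526^618=507  526^619=1101  526^620=493  526^621=152  526^622=406
  526^623=578
Found 578 at exponent 623.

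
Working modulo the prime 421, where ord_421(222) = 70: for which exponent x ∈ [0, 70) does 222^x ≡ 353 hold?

23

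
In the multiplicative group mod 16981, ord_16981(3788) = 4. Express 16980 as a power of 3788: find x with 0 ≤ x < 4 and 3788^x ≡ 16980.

Successive powers of 3788 modulo 16981:
  3788^0=1  3788^1=3788  3788^2=16980
So 3788^2 ≡ 16980 (mod 16981), giving x = 2.

2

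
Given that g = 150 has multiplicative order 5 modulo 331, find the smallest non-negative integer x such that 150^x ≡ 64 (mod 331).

4

Successive powers of 150 modulo 331:
  150^0=1  150^1=150  150^2=323  150^3=124  150^4=64
So 150^4 ≡ 64 (mod 331), giving x = 4.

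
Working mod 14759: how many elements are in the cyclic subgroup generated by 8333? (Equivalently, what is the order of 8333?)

The order of 8333 must divide p − 1 = 14758 = 2 · 47 · 157.
Divisors: 1, 2, 47, 94, 157, 314, 7379, 14758.
Check each in increasing order: 8333^1 ≡ 8333;  8333^2 ≡ 12553;  8333^47 ≡ 539;  8333^94 ≡ 10100;  8333^157 ≡ 615;  8333^314 ≡ 9250;  8333^7379 ≡ 1.
Smallest exponent giving 1 is 7379.

7379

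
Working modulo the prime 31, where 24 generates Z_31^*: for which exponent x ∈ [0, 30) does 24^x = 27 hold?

Successive powers of 24 modulo 31:
  24^0=1  24^1=24  24^2=18  24^3=29  24^4=14  24^5=26
  24^6=4  24^7=3  24^8=10  24^9=23  24^10=25  24^11=11
  24^12=16  24^13=12  24^14=9  24^15=30  24^16=7  24^17=13
  24^18=2  24^19=17  24^20=5  24^21=27
So 24^21 ≡ 27 (mod 31), giving x = 21.

21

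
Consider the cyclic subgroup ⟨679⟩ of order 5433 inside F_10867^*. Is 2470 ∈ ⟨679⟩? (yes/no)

2470 ∈ ⟨679⟩ iff 2470^5433 ≡ 1 (mod 10867), since |⟨679⟩| = 5433.
2470^5433 mod 10867 = 1.
Since 1 = 1, 2470 lies in the subgroup.

yes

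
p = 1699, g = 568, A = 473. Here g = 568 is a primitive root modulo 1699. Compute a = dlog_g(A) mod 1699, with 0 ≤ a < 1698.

Baby-step giant-step with m = ceil(sqrt(1698)) = 42.
Baby table (568^j mod 1699 for j=0..41):
  0:1  1:568  2:1513  3:1389  4:616  5:1593  6:956  7:1027
  8:579  9:965  10:1042  11:604  12:1573  13:1489  14:1349  15:1682
  16:538  17:1463  18:173  19:1421  20:103  21:738  22:1230  23:351
  24:585  25:975  26:1625  27:443  28:172  29:853  30:289  31:1048
  32:614  33:457  34:1328  35:1647  36:1046  37:1177  38:829  39:249
  40:415  41:1258
Giant step factor: 568^(-42) ≡ 460 (mod 1699).
Scan 473·460^i mod 1699 for i = 0, 1, …:
  i=0: 473   i=1: 108   i=2: 409   i=3: 1250
  i=4: 738
Match at i=4, j=21: a = 4·42 + 21 = 189.

189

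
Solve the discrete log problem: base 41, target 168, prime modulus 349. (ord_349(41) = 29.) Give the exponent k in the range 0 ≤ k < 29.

Successive powers of 41 modulo 349:
  41^0=1  41^1=41  41^2=285  41^3=168
So 41^3 ≡ 168 (mod 349), giving k = 3.

3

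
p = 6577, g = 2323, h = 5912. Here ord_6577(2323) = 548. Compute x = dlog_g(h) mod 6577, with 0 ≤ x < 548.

Baby-step giant-step with m = ceil(sqrt(548)) = 24.
Baby table (2323^j mod 6577 for j=0..23):
  0:1  1:2323  2:3189  3:2345  4:1679  5:156  6:653  7:4209
  8:4085  9:5421  10:4605  11:3213  12:5481  13:5868  14:3820  15:1487
  16:1376  17:26  18:1205  19:3990  20:1777  21:4192  22:4056  23:3824
Giant step factor: 2323^(-24) ≡ 36 (mod 6577).
Scan 5912·36^i mod 6577 for i = 0, 1, …:
  i=0: 5912   i=1: 2368   i=2: 6324   i=3: 4046
  i=4: 962   i=5: 1747   i=6: 3699   i=7: 1624
  i=8: 5848   i=9: 64   i=10: 2304   i=11: 4020
  i=12: 26
Match at i=12, j=17: x = 12·24 + 17 = 305.

305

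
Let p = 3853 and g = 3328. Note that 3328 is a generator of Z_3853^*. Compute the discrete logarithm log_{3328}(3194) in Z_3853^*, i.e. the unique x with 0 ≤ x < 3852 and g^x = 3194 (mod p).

852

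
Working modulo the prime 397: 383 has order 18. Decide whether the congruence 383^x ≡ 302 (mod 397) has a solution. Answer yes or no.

no

⟨383⟩ has order 18; its elements mod 397 are {1, 14, 34, 35, 79, 85, 93, 111, 196, 201, 286, 304, 312, 318, 362, 363, 383, 396}.
302 is not in this set.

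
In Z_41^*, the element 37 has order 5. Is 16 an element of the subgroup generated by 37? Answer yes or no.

⟨37⟩ has order 5; its elements mod 41 are {1, 10, 16, 18, 37}.
16 is in this set.

yes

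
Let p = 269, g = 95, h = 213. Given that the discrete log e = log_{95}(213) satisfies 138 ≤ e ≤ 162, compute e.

144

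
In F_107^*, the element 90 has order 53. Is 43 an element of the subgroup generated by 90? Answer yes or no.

no

43 ∈ ⟨90⟩ iff 43^53 ≡ 1 (mod 107), since |⟨90⟩| = 53.
43^53 mod 107 = 106.
Since 106 ≠ 1, 43 does not lie in the subgroup.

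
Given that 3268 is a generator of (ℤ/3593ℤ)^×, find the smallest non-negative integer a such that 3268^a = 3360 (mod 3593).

Baby-step giant-step with m = ceil(sqrt(3592)) = 60.
Baby table (3268^j mod 3593 for j=0..59):
  0:1  1:3268  2:1428  3:2990  4:1953  5:1236  6:716  7:845
  8:2036  9:3005  10:671  11:1098  12:2450  13:1396  14:2611  15:2966
  16:2567  17:2894  18:816  19:682  20:1116  21:193  22:1949  23:2536
  24:2190  25:3257  26:1410  27:1654  28:1400  29:1311  30:1492  31:155
  32:3520  33:2167  34:3546  35:903  36:1151  37:3190  38:1627  39:2989
  40:2278  41:3401  42:1319  43:2485  44:800  45:2289  46:3419  47:2655
  48:3038  49:725  50:1513  51:516  52:1171  53:283  54:1443  55:1708
  56:1815  57:2970  58:1267  59:1420
Giant step factor: 3268^(-60) ≡ 3145 (mod 3593).
Scan 3360·3145^i mod 3593 for i = 0, 1, …:
  i=0: 3360   i=1: 187   i=2: 2456   i=3: 2763
  i=4: 1761   i=5: 1532   i=6: 3520
Match at i=6, j=32: a = 6·60 + 32 = 392.

392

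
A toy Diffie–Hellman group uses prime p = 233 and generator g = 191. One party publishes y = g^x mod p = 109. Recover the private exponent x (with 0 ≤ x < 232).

Baby-step giant-step with m = ceil(sqrt(232)) = 16.
Baby table (191^j mod 233 for j=0..15):
  0:1  1:191  2:133  3:6  4:214  5:99  6:36  7:119
  8:128  9:216  10:15  11:69  12:131  13:90  14:181  15:87
Giant step factor: 191^(-16) ≡ 148 (mod 233).
Scan 109·148^i mod 233 for i = 0, 1, …:
  i=0: 109   i=1: 55   i=2: 218   i=3: 110
  i=4: 203   i=5: 220   i=6: 173   i=7: 207
  i=8: 113   i=9: 181
Match at i=9, j=14: x = 9·16 + 14 = 158.

158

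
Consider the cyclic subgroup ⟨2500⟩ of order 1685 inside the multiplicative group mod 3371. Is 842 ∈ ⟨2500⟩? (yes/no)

no

842 ∈ ⟨2500⟩ iff 842^1685 ≡ 1 (mod 3371), since |⟨2500⟩| = 1685.
842^1685 mod 3371 = 3370.
Since 3370 ≠ 1, 842 does not lie in the subgroup.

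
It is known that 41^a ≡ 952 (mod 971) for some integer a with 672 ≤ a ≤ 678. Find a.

673

Compute 41^672 mod 971 = 189, then multiply by 41 repeatedly:
  41^672=189  41^673=952
Found 952 at exponent 673.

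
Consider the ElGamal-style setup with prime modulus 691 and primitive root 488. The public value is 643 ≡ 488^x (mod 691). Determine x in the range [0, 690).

Baby-step giant-step with m = ceil(sqrt(690)) = 27.
Baby table (488^j mod 691 for j=0..26):
  0:1  1:488  2:440  3:510  4:120  5:516  6:284  7:392
  8:580  9:421  10:221  11:52  12:500  13:77  14:262  15:21
  16:574  17:257  18:345  19:447  20:471  21:436  22:631  23:433
  24:549  25:495  26:401
Giant step factor: 488^(-27) ≡ 302 (mod 691).
Scan 643·302^i mod 691 for i = 0, 1, …:
  i=0: 643   i=1: 15   i=2: 384   i=3: 571
  i=4: 383   i=5: 269   i=6: 391   i=7: 612
  i=8: 327   i=9: 632     …   i=14: 489
  i=15: 495
Match at i=15, j=25: x = 15·27 + 25 = 430.

430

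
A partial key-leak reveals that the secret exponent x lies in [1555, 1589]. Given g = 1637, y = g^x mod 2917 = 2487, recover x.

Compute 1637^1555 mod 2917 = 2301, then multiply by 1637 repeatedly:
  1637^1555=2301  1637^1556=890  1637^1557=1347  1637^1558=2704  1637^1559=1359
  1637^1560=1929  1637^1561=1579  1637^1562=361  1637^1563=1723  1637^1564=2729
  1637^1565=1446  1637^1566=1415  1637^1567=257  1637^1568=661  1637^1569=2767
  1637^1570=2395  1637^1571=167  1637^1572=2098  1637^1573=1117  1637^1574=2487
Found 2487 at exponent 1574.

1574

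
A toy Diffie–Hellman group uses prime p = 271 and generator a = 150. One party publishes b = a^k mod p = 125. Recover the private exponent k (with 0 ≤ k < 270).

30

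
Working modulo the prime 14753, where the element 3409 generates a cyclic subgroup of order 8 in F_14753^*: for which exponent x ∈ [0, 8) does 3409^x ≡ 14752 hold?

4

Successive powers of 3409 modulo 14753:
  3409^0=1  3409^1=3409  3409^2=10670  3409^3=7885  3409^4=14752
So 3409^4 ≡ 14752 (mod 14753), giving x = 4.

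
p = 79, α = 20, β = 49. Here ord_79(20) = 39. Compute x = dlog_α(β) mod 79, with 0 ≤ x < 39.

Successive powers of 20 modulo 79:
  20^0=1  20^1=20  20^2=5  20^3=21  20^4=25  20^5=26
  20^6=46  20^7=51  20^8=72  20^9=18  20^10=44  20^11=11
  20^12=62  20^13=55  20^14=73  20^15=38  20^16=49
So 20^16 ≡ 49 (mod 79), giving x = 16.

16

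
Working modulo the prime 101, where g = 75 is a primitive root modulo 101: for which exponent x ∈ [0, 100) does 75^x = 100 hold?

50

Baby-step giant-step with m = ceil(sqrt(100)) = 10.
Baby table (75^j mod 101 for j=0..9):
  0:1  1:75  2:70  3:99  4:52  5:62  6:4  7:98
  8:78  9:93
Giant step factor: 75^(-10) ≡ 17 (mod 101).
Scan 100·17^i mod 101 for i = 0, 1, …:
  i=0: 100   i=1: 84   i=2: 14   i=3: 36
  i=4: 6   i=5: 1
Match at i=5, j=0: x = 5·10 + 0 = 50.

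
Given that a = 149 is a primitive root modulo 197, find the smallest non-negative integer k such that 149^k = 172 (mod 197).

64

Baby-step giant-step with m = ceil(sqrt(196)) = 14.
Baby table (149^j mod 197 for j=0..13):
  0:1  1:149  2:137  3:122  4:54  5:166  6:109  7:87
  8:158  9:99  10:173  11:167  12:61  13:27
Giant step factor: 149^(-14) ≡ 19 (mod 197).
Scan 172·19^i mod 197 for i = 0, 1, …:
  i=0: 172   i=1: 116   i=2: 37   i=3: 112
  i=4: 158
Match at i=4, j=8: k = 4·14 + 8 = 64.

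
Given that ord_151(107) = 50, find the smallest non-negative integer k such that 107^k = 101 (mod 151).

Baby-step giant-step with m = ceil(sqrt(50)) = 8.
Baby table (107^j mod 151 for j=0..7):
  0:1  1:107  2:124  3:131  4:125  5:87  6:98  7:67
Giant step factor: 107^(-8) ≡ 86 (mod 151).
Scan 101·86^i mod 151 for i = 0, 1, …:
  i=0: 101   i=1: 79   i=2: 150   i=3: 65
  i=4: 3   i=5: 107
Match at i=5, j=1: k = 5·8 + 1 = 41.

41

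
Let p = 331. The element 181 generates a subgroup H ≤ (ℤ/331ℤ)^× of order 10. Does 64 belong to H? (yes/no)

yes

⟨181⟩ has order 10; its elements mod 331 are {1, 8, 64, 124, 150, 181, 207, 267, 323, 330}.
64 is in this set.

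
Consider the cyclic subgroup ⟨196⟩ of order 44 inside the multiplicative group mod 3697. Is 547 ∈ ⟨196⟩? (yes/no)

547 ∈ ⟨196⟩ iff 547^44 ≡ 1 (mod 3697), since |⟨196⟩| = 44.
547^44 mod 3697 = 1.
Since 1 = 1, 547 lies in the subgroup.

yes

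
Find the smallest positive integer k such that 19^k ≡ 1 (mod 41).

40

The order of 19 must divide p − 1 = 40 = 2^3 · 5.
Divisors: 1, 2, 4, 5, 8, 10, 20, 40.
Check each in increasing order: 19^1 ≡ 19;  19^2 ≡ 33;  19^4 ≡ 23;  19^5 ≡ 27;  19^8 ≡ 37;  19^10 ≡ 32;  19^20 ≡ 40;  19^40 ≡ 1.
Smallest exponent giving 1 is 40.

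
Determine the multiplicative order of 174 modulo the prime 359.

The order of 174 must divide p − 1 = 358 = 2 · 179.
Divisors: 1, 2, 179, 358.
Check each in increasing order: 174^1 ≡ 174;  174^2 ≡ 120;  174^179 ≡ 358;  174^358 ≡ 1.
Smallest exponent giving 1 is 358.

358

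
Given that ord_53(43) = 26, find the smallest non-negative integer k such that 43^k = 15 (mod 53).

Successive powers of 43 modulo 53:
  43^0=1  43^1=43  43^2=47  43^3=7  43^4=36  43^5=11
  43^6=49  43^7=40  43^8=24  43^9=25  43^10=15
So 43^10 ≡ 15 (mod 53), giving k = 10.

10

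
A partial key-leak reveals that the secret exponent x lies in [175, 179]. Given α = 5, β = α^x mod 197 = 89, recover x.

179

Compute 5^175 mod 197 = 20, then multiply by 5 repeatedly:
  5^175=20  5^176=100  5^177=106  5^178=136  5^179=89
Found 89 at exponent 179.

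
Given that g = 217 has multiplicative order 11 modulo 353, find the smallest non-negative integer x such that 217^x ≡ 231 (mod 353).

Successive powers of 217 modulo 353:
  217^0=1  217^1=217  217^2=140  217^3=22  217^4=185  217^5=256
  217^6=131  217^7=187  217^8=337  217^9=58  217^10=231
So 217^10 ≡ 231 (mod 353), giving x = 10.

10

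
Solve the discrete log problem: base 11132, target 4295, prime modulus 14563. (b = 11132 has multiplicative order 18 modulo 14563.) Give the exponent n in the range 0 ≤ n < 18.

Successive powers of 11132 modulo 14563:
  11132^0=1  11132^1=11132  11132^2=4857  11132^3=10268  11132^4=12952  11132^5=7964
  11132^6=10267  11132^7=1820  11132^8=3107  11132^9=14562  11132^10=3431  11132^11=9706
  11132^12=4295
So 11132^12 ≡ 4295 (mod 14563), giving n = 12.

12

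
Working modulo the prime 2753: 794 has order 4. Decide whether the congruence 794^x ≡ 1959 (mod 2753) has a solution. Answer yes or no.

yes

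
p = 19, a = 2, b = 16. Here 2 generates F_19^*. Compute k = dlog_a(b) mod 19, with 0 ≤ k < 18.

4

Successive powers of 2 modulo 19:
  2^0=1  2^1=2  2^2=4  2^3=8  2^4=16
So 2^4 ≡ 16 (mod 19), giving k = 4.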